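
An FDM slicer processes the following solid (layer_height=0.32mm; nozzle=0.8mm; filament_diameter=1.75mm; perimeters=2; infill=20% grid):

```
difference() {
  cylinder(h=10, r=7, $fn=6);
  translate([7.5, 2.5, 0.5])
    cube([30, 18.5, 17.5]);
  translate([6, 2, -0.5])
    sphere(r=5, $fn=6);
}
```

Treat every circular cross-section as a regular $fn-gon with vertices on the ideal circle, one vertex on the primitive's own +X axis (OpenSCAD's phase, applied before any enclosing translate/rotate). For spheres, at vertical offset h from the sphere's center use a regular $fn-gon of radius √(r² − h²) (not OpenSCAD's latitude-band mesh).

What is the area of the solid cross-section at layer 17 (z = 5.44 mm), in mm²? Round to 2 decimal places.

127.31 mm²

At z = 5.44 mm: the r=7 cylinder gives a regular 6-gon of circumradius 7 (constant along its height) (area = (6/2)·7.000²·sin(360°/6) = 127.31 mm²); the cube at (7.5, 2.5) is present — its section is the full 30×18.5 rectangle (area 555.00 mm²); the sphere at (6, 2) is not intersected at this z (|z−center|=5.940 > r=5); Subtracting the remaining from the first: starting from the r=7 cylinder (127.31 mm²), the 30×18.5 cube at (7.5, 2.5) misses the remaining region (no effect) — area = 127.31 mm². Overall, the cross-section is a single solid region. Net area = 127.31 mm².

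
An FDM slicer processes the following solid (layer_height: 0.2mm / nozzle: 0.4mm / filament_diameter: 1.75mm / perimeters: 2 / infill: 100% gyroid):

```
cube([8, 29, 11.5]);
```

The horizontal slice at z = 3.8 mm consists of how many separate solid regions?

At z = 3.8 mm: the cube (footprint 8×29) is included at this height. The result has 1 disconnected region.

1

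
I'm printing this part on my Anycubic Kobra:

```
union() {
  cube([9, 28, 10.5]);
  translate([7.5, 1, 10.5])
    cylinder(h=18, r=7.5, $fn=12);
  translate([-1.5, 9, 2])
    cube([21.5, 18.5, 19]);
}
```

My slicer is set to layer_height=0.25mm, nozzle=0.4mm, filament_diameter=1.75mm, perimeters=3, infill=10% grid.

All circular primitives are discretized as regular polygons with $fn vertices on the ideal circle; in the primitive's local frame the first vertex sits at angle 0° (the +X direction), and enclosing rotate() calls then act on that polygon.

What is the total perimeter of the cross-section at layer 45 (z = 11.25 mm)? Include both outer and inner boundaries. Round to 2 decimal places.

At z = 11.25 mm: the cube is absent (z outside [0, 10.5]); the r=7.5 cylinder at (7.5, 1) contributes a regular 12-gon of circumradius 7.5 (perimeter = 2·12·7.500·sin(180°/12) = 46.59 mm); the 21.5×18.5 cube at (-1.5, 9) contributes its full rectangle (perimeter 80.00 mm); Merging all regions: the 2 present regions are separate (no shared area or edge), so areas and boundary lengths simply add and each stays a separate island — boundary = 126.59 mm. Overall, the cross-section has 2 separate islands. Total boundary length (outer) = 126.59 mm.

126.59 mm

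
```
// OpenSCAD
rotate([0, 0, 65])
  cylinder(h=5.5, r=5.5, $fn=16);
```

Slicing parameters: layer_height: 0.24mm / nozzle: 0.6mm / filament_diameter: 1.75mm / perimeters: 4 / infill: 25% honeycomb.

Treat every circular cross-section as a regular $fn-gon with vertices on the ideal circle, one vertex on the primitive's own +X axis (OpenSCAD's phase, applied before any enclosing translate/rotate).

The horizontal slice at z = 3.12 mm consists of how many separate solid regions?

At z = 3.12 mm: the r=5.5 cylinder gives a regular 16-gon of circumradius 5.5 (constant along its height); (rotated 65° about Z; rotation is an isometry so areas/perimeters/island counts are preserved). The result has 1 disconnected region.

1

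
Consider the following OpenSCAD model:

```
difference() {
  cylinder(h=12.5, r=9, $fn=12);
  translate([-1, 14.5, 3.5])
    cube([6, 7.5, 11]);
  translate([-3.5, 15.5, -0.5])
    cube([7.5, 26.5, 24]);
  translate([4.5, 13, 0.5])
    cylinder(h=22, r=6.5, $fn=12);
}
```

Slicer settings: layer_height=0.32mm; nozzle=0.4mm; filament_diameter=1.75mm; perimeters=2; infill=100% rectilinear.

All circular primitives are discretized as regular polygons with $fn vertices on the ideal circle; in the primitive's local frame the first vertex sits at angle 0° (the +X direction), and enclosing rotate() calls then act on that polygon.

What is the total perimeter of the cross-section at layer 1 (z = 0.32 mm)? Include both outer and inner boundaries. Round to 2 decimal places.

55.90 mm

At z = 0.32 mm: the cylinder: section is a regular 12-gon, circumradius r=9 (perimeter = 2·12·9.000·sin(180°/12) = 55.90 mm); the cube at (-1, 14.5) is absent (z outside [3.5, 14.5]); the 7.5×26.5 cube at (-3.5, 15.5) contributes its full rectangle (perimeter 68.00 mm); the cylinder at (4.5, 13) is absent (z outside [0.5, 22.5]); Subtracting the remaining from the first: starting from the r=9 cylinder, the 7.5×26.5 cube at (-3.5, 15.5) misses the remaining region (no effect) — boundary = 55.90 mm. Overall, the cross-section is a single solid region. Total boundary length (outer) = 55.90 mm.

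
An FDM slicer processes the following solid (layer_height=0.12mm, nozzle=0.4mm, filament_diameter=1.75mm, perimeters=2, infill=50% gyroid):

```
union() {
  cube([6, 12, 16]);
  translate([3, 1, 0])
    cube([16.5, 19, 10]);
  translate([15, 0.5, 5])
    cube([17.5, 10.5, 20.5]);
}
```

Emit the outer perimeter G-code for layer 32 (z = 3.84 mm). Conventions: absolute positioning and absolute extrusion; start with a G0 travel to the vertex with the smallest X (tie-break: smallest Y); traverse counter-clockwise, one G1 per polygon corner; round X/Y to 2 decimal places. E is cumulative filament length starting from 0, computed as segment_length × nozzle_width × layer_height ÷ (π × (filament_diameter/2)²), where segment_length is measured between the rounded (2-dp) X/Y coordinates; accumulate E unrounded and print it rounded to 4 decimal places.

G0 X0.00 Y0.00 Z3.84
G1 X6.00 Y0.00 E0.1197
G1 X6.00 Y1.00 E0.1397
G1 X19.50 Y1.00 E0.4091
G1 X19.50 Y20.00 E0.7883
G1 X3.00 Y20.00 E1.1175
G1 X3.00 Y12.00 E1.2772
G1 X0.00 Y12.00 E1.3371
G1 X0.00 Y0.00 E1.5765

At z = 3.84 mm: the cube (footprint 6×12) is included at this height; the 16.5×19 cube at (3, 1) contributes its full rectangle; the cube at (15, 0.5) is absent (z outside [5, 25.5]); Taking the union: the regions partially overlap (shared area 33.00 mm²), so overlapping operands fuse into one piece — 1 connected region. The outline is a single polygon with 8 vertices. Extrusion per mm of travel: 0.4 × 0.12 / (π × 0.875²) = 0.019956. Accumulating E over each segment gives final E = 1.5765.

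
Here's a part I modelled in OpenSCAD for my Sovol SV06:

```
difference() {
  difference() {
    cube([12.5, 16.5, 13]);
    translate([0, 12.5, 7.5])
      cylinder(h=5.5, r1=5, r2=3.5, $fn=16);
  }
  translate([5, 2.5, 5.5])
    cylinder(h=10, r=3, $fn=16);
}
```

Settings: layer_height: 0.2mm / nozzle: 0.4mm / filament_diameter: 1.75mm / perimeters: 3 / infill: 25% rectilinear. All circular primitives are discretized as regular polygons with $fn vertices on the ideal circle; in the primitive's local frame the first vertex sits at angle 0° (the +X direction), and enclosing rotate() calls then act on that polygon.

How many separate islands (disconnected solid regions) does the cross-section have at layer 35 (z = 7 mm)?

At z = 7 mm: the 12.5×16.5 cube contributes its full rectangle; the cone at (0, 12.5) is not intersected at this z (z outside [7.5, 13]); Subtracting the remaining from the first: none of the subtracted shapes is present at this height, so the 12.5×16.5 cube is unchanged — 1 connected region; the cylinder at (5, 2.5): section is a regular 16-gon, circumradius r=3; Taking the first minus the rest: starting from the result so far, the r=3 cylinder at (5, 2.5) partially overlaps it — only the 26.56 mm² overlap (of its 27.55 mm²) is removed, clipping the outline — 1 connected region. Overall, the cross-section is a single solid region. Island count = 1.

1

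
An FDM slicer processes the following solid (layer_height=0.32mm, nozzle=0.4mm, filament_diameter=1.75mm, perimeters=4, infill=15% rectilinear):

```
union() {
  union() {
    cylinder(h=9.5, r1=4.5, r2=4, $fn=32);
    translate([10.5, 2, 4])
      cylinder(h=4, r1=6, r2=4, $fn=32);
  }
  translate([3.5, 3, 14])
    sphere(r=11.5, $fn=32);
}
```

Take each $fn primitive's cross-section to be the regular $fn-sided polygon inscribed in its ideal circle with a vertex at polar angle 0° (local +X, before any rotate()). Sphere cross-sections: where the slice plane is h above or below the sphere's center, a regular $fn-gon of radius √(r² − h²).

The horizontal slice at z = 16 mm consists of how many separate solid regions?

At z = 16 mm: the cone does not reach this height (z outside [0, 9.5]); the cone at (10.5, 2) does not reach this height (z outside [4, 8]); Taking the union: nothing is present at this height; the sphere at (3.5, 3): section is a regular 32-gon, circumradius = √(r²−h²) = √(11.5²−2²) = 11.325; Merging all regions: only the r=11.5 sphere at (3.5, 3) is present, so the union is just that shape — 1 connected region. The result has 1 disconnected region.

1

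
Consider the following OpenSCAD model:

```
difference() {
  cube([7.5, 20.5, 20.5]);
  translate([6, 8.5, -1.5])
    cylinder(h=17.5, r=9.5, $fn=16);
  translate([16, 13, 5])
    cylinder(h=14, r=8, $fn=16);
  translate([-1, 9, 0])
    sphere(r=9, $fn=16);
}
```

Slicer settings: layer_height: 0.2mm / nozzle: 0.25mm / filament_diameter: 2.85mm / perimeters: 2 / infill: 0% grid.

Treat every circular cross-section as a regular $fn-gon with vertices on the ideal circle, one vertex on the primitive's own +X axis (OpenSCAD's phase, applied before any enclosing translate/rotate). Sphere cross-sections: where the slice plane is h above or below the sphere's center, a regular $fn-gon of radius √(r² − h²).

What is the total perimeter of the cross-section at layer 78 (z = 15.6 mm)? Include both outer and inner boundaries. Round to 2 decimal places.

28.78 mm

At z = 15.6 mm: the 7.5×20.5 cube contributes its full rectangle (perimeter 56.00 mm); the r=9.5 cylinder at (6, 8.5) contributes a regular 16-gon of circumradius 9.5 (perimeter = 2·16·9.500·sin(180°/16) = 59.31 mm); the cylinder at (16, 13): section is a regular 16-gon, circumradius r=8 (perimeter = 2·16·8.000·sin(180°/16) = 49.94 mm); the sphere at (-1, 9) is absent (|z−center|=15.600 > r=9); Taking the first minus the rest: starting from the 7.5×20.5 cube, the r=9.5 cylinder at (6, 8.5) partially overlaps it — only the 128.61 mm² overlap (of its 276.30 mm²) is removed, clipping the outline; the r=8 cylinder at (16, 13) misses the remaining region (no effect) — boundary = 28.78 mm. Overall, the cross-section has 2 separate islands. Total boundary length (outer) = 28.78 mm.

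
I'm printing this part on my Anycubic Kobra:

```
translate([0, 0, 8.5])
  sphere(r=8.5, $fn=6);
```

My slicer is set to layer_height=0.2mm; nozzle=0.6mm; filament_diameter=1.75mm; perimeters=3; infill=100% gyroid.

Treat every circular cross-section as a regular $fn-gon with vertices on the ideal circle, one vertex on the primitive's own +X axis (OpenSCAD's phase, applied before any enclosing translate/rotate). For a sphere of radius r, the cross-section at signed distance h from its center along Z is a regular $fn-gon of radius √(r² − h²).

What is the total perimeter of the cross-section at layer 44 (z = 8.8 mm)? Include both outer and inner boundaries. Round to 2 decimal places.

50.97 mm

At z = 8.8 mm: the sphere: section is a regular 6-gon, circumradius = √(r²−h²) = √(8.5²−0.3²) = 8.495 (perimeter = 2·6·8.495·sin(180°/6) = 50.97 mm). Overall, the cross-section is a single solid region. Total boundary length (outer) = 50.97 mm.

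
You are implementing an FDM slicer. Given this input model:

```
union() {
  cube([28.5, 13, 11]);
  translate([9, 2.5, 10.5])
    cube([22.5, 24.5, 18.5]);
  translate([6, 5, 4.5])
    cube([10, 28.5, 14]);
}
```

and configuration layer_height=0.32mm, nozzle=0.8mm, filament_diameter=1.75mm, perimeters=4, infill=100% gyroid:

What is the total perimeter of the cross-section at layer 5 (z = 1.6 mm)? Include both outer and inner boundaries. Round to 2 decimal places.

83.00 mm

At z = 1.6 mm: the cube (footprint 28.5×13) is included at this height (perimeter 83.00 mm); the cube at (9, 2.5) is absent (z outside [10.5, 29]); the cube at (6, 5) is absent (z outside [4.5, 18.5]); Combining (union): only the 28.5×13 cube is present, so the union is just that shape — boundary = 83.00 mm. Overall, the cross-section is a single solid region. Total boundary length (outer) = 83.00 mm.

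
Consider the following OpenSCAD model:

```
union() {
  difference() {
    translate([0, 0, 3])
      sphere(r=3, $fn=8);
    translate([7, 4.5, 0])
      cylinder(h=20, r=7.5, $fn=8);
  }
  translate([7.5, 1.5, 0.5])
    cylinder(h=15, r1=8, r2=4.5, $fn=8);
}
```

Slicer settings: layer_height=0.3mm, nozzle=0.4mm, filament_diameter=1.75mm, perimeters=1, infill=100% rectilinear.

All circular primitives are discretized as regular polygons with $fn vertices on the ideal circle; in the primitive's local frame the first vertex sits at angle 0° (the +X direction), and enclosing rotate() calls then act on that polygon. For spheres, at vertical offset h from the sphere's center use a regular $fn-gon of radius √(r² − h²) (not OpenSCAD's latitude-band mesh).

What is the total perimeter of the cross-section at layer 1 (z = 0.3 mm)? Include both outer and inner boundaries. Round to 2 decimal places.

At z = 0.3 mm: the r=3 sphere contributes a regular 8-gon of circumradius √(3²−2.7²) = 1.308 (perimeter = 2·8·1.308·sin(180°/8) = 8.01 mm); the r=7.5 cylinder at (7, 4.5) contributes a regular 8-gon of circumradius 7.5 (perimeter = 2·8·7.500·sin(180°/8) = 45.92 mm); Subtracting the remaining from the first: starting from the r=3 sphere, the r=7.5 cylinder at (7, 4.5) misses the remaining region (no effect) — boundary = 8.01 mm; the cone at (7.5, 1.5) is absent (z outside [0.5, 15.5]); Merging all regions: only the result so far is present, so the union is just that shape — boundary = 8.01 mm. Overall, the cross-section is a single solid region. Total boundary length (outer) = 8.01 mm.

8.01 mm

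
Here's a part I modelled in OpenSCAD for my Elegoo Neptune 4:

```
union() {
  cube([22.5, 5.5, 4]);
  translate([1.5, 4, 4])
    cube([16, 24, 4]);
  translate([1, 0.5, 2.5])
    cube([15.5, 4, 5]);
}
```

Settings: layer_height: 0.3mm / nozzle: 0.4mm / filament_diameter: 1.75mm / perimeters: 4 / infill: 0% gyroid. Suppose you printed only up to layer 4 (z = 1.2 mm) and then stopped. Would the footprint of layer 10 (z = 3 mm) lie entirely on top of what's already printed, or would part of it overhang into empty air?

entirely on top

Compare the two slices. At z = 1.2: the cube is present — its section is the full 22.5×5.5 rectangle (area 123.75 mm²); the cube at (1.5, 4) is not intersected at this z (z outside [4, 8]); the cube at (1, 0.5) does not reach this height (z outside [2.5, 7.5]); Combining (union): only the 22.5×5.5 cube is present, so the union is just that shape — area = 123.75 mm². At z = 3: the cube (footprint 22.5×5.5) is included at this height (area 123.75 mm²); the cube at (1.5, 4) is absent (z outside [4, 8]); the 15.5×4 cube at (1, 0.5) contributes its full rectangle (area 62.00 mm²); Combining (union): the 15.5×4 cube at (1, 0.5) lies entirely inside the 22.5×5.5 cube, so the union is just the 22.5×5.5 cube — area = 123.75 mm². Checking containment: the cross-section at z = 3 is a subset of the cross-section at z = 1.2.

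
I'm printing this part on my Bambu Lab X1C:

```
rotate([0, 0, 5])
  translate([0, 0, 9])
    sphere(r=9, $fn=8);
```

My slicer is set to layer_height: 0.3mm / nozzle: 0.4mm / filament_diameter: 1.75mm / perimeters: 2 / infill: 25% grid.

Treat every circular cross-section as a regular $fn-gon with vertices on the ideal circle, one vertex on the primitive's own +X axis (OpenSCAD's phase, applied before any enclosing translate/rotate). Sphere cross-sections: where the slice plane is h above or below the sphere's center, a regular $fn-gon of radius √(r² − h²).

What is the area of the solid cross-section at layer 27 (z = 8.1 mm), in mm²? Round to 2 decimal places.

226.81 mm²

At z = 8.1 mm: the r=9 sphere slices to a regular 8-gon of circumradius 8.955 (√(r²−h²) with h=0.9 from center) (area = (8/2)·8.955²·sin(360°/8) = 226.81 mm²); (rotated 5° about Z; rotation is an isometry so areas/perimeters/island counts are preserved). Overall, the cross-section is a single solid region. Net area = 226.81 mm².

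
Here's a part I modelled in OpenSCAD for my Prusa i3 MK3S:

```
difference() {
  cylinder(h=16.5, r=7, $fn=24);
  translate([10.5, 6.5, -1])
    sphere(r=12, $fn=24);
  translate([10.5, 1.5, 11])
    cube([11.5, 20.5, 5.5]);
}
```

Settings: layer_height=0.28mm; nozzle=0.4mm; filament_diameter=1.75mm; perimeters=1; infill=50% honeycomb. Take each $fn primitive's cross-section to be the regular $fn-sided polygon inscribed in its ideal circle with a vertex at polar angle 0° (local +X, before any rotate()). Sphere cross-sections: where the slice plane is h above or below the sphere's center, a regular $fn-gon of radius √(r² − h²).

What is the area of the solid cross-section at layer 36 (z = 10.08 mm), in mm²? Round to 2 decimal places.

152.19 mm²

At z = 10.08 mm: the r=7 cylinder gives a regular 24-gon of circumradius 7 (constant along its height) (area = (24/2)·7.000²·sin(360°/24) = 152.19 mm²); the r=12 sphere at (10.5, 6.5) slices to a regular 24-gon of circumradius 4.608 (√(r²−h²) with h=11.08 from center) (area = (24/2)·4.608²·sin(360°/24) = 65.95 mm²); the cube at (10.5, 1.5) does not reach this height (z outside [11, 16.5]); After the difference (first − rest): starting from the r=7 cylinder (152.19 mm²), the r=12 sphere at (10.5, 6.5) misses the remaining region (no effect) — area = 152.19 mm². Overall, the cross-section is a single solid region. Net area = 152.19 mm².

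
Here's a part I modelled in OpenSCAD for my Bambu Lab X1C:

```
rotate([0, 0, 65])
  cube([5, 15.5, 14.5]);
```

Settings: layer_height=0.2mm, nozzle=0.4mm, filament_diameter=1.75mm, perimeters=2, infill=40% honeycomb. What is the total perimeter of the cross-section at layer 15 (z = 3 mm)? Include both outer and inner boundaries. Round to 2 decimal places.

41.00 mm

At z = 3 mm: the cube is present — its section is the full 5×15.5 rectangle (perimeter 41.00 mm); (rotated 65° about Z; rotation is an isometry so areas/perimeters/island counts are preserved). Overall, the cross-section is a single solid region. Total boundary length (outer) = 41.00 mm.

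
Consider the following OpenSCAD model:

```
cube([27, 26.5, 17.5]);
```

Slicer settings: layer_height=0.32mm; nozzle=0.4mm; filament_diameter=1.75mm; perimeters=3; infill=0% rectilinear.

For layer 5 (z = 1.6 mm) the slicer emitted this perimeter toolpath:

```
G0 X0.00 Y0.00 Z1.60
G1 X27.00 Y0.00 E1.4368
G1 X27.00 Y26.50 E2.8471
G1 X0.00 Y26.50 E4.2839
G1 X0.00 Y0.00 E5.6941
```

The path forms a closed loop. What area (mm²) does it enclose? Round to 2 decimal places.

715.50 mm²

Apply the shoelace formula to the sequence of (X, Y) vertices; enclosed area = 715.50 mm².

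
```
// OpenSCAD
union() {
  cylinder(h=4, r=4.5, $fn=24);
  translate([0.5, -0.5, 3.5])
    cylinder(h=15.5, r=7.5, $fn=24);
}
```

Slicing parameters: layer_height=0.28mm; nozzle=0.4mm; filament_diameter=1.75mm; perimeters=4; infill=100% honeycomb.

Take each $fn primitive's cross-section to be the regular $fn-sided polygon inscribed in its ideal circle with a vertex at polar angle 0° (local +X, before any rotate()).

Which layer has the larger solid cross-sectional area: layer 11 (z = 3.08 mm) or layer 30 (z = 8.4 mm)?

layer 30 (z = 8.4 mm)

Layer 11 (z = 3.08): the r=4.5 cylinder contributes a regular 24-gon of circumradius 4.5 (area = (24/2)·4.500²·sin(360°/24) = 62.89 mm²); the cylinder at (0.5, -0.5) is absent (z outside [3.5, 19]); Combining (union): only the r=4.5 cylinder is present, so the union is just that shape — area = 62.89 mm². So its area = 62.89 mm². Layer 30 (z = 8.4): the cylinder does not reach this height (z outside [0, 4]); the r=7.5 cylinder at (0.5, -0.5) contributes a regular 24-gon of circumradius 7.5 (area = (24/2)·7.500²·sin(360°/24) = 174.70 mm²); Merging all regions: only the r=7.5 cylinder at (0.5, -0.5) is present, so the union is just that shape — area = 174.70 mm². So its area = 174.70 mm². Layer 30 is larger (174.70 vs 62.89 mm²).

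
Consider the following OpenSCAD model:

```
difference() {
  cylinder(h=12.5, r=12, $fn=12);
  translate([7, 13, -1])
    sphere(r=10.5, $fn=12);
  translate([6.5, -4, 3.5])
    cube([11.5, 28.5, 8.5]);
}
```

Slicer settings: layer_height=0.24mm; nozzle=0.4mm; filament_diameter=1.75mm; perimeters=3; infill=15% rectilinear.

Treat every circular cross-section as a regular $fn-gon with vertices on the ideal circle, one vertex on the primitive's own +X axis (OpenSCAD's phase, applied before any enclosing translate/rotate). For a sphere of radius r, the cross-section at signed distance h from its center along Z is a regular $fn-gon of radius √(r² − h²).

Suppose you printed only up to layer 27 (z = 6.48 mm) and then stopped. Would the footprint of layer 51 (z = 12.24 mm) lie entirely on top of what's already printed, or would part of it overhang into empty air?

part overhangs

Compare the two slices. At z = 6.48: the r=12 cylinder contributes a regular 12-gon of circumradius 12 (area = (12/2)·12.000²·sin(360°/12) = 432.00 mm²); the r=10.5 sphere at (7, 13) contributes a regular 12-gon of circumradius √(10.5²−7.48²) = 7.369 (area = (12/2)·7.369²·sin(360°/12) = 162.90 mm²); the cube at (6.5, -4) is present — its section is the full 11.5×28.5 rectangle (area 327.75 mm²); Taking the first minus the rest: starting from the r=12 cylinder (432.00 mm²), the r=10.5 sphere at (7, 13) partially overlaps it — only the 32.14 mm² overlap (of its 162.90 mm²) is removed, clipping the outline; the 11.5×28.5 cube at (6.5, -4) partially overlaps it — only the 48.06 mm² overlap (of its 327.75 mm²) is removed, clipping the outline — area = 351.81 mm². At z = 12.24: the cylinder: section is a regular 12-gon, circumradius r=12 (area = (12/2)·12.000²·sin(360°/12) = 432.00 mm²); the sphere at (7, 13) is absent (|z−center|=13.240 > r=10.5); the cube at (6.5, -4) is absent (z outside [3.5, 12]); Taking the first minus the rest: none of the subtracted shapes is present at this height, so the r=12 cylinder is unchanged — area = 432.00 mm². Checking containment: at z = 12.24 the cross-section extends beyond the z = 6.48 cross-section by about 80.19 mm².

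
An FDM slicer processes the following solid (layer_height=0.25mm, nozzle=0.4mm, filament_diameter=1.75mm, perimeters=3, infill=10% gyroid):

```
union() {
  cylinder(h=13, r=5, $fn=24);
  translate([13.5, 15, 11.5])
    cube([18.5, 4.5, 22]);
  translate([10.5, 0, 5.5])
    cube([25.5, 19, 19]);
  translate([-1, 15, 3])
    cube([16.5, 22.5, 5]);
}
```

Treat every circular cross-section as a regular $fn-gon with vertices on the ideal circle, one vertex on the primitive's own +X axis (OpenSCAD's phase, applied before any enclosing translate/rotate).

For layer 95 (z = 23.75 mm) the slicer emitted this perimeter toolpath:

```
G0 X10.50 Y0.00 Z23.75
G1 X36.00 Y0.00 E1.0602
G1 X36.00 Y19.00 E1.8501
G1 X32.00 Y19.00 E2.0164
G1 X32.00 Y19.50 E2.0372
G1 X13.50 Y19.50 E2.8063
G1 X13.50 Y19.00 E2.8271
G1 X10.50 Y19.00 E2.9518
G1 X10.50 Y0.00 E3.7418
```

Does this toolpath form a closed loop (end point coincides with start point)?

yes

Start point (G0): (10.50, 0.00). End point (last G1): the path returns to the start — closed.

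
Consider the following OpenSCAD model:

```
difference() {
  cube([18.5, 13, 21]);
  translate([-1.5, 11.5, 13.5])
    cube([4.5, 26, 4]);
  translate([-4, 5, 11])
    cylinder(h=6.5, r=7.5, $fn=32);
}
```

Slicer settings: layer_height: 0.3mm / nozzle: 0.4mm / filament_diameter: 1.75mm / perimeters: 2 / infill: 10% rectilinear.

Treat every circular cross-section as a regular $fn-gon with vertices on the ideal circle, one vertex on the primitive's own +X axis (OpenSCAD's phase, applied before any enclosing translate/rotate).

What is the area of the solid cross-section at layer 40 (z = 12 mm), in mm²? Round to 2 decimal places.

At z = 12 mm: the 18.5×13 cube contributes its full rectangle (area 240.50 mm²); the cube at (-1.5, 11.5) is absent (z outside [13.5, 17.5]); the cylinder at (-4, 5): section is a regular 32-gon, circumradius r=7.5 (area = (32/2)·7.500²·sin(360°/32) = 175.58 mm²); After the difference (first − rest): starting from the 18.5×13 cube (240.50 mm²), the r=7.5 cylinder at (-4, 5) partially overlaps it — only the 29.85 mm² overlap (of its 175.58 mm²) is removed, clipping the outline — area = 210.65 mm². Overall, the cross-section is a single solid region. Net area = 210.65 mm².

210.65 mm²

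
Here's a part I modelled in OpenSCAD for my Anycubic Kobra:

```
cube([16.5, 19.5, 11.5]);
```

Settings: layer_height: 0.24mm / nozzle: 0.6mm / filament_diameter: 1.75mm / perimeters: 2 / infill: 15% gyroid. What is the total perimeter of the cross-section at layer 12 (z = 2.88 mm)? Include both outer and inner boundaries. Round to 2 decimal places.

At z = 2.88 mm: the cube (footprint 16.5×19.5) is included at this height (perimeter 72.00 mm). Overall, the cross-section is a single solid region. Total boundary length (outer) = 72.00 mm.

72.00 mm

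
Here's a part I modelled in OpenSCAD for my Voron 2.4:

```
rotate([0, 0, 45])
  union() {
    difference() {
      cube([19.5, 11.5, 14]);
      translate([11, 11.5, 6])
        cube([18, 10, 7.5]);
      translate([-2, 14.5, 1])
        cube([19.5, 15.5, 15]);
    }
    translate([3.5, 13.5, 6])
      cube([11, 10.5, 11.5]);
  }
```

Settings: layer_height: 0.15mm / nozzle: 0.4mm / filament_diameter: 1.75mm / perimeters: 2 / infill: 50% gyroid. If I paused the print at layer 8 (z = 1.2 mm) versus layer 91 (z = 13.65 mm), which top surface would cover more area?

layer 91 (z = 13.65 mm)

Layer 8 (z = 1.2): the cube is present — its section is the full 19.5×11.5 rectangle (area 224.25 mm²); the cube at (11, 11.5) is not intersected at this z (z outside [6, 13.5]); the cube at (-2, 14.5) is present — its section is the full 19.5×15.5 rectangle (area 302.25 mm²); Subtracting the remaining from the first: starting from the 19.5×11.5 cube (224.25 mm²), the 19.5×15.5 cube at (-2, 14.5) misses the remaining region (no effect) — area = 224.25 mm²; the cube at (3.5, 13.5) does not reach this height (z outside [6, 17.5]); Combining (union): only the result so far is present, so the union is just that shape — area = 224.25 mm²; (rotated 45° about Z; rotation is an isometry so areas/perimeters/island counts are preserved). So its area = 224.25 mm². Layer 91 (z = 13.65): the cube (footprint 19.5×11.5) is included at this height (area 224.25 mm²); the cube at (11, 11.5) does not reach this height (z outside [6, 13.5]); the cube at (-2, 14.5) (footprint 19.5×15.5) is included at this height (area 302.25 mm²); Subtracting the remaining from the first: starting from the 19.5×11.5 cube (224.25 mm²), the 19.5×15.5 cube at (-2, 14.5) misses the remaining region (no effect) — area = 224.25 mm²; the cube at (3.5, 13.5) is present — its section is the full 11×10.5 rectangle (area 115.50 mm²); Merging all regions: the 2 present regions are separate (no shared area or edge), so areas and boundary lengths simply add and each stays a separate island — area = 339.75 mm²; (whole slice rotated 45° about Z — lengths, areas and connectivity unchanged). So its area = 339.75 mm². Layer 91 is larger (339.75 vs 224.25 mm²).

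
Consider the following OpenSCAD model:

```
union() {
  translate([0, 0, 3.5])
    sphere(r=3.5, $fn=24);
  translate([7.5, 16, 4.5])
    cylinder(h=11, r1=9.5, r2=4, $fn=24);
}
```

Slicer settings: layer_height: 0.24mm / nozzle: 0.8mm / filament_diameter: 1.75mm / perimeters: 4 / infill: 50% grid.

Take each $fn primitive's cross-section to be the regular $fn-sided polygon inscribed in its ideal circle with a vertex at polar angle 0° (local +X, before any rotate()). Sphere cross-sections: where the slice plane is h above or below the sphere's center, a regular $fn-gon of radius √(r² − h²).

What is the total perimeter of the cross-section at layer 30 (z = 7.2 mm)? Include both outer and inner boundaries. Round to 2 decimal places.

At z = 7.2 mm: the sphere is absent (|z−center|=3.700 > r=3.5); the cone at (7.5, 16): at t=0.245 of its height the radius interpolates to r₁+(r₂−r₁)t = 8.150, giving a regular 24-gon of that circumradius (perimeter = 2·24·8.150·sin(180°/24) = 51.06 mm); Taking the union: only the cone at (7.5, 16) is present, so the union is just that shape — boundary = 51.06 mm. Overall, the cross-section is a single solid region. Total boundary length (outer) = 51.06 mm.

51.06 mm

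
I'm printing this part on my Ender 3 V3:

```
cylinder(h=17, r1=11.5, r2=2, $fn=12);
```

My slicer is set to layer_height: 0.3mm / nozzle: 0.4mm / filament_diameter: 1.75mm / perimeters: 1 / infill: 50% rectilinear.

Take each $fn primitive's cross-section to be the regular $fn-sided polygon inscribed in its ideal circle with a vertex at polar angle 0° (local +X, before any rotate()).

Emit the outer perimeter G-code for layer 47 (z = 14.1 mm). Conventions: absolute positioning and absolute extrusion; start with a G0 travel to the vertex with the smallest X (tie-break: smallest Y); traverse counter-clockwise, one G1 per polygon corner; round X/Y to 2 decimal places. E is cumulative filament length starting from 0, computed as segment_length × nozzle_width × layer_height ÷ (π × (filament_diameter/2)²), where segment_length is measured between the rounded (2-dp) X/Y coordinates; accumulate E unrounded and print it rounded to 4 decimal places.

G0 X-3.62 Y0.00 Z14.10
G1 X-3.14 Y-1.81 E0.0934
G1 X-1.81 Y-3.14 E0.1873
G1 X0.00 Y-3.62 E0.2807
G1 X1.81 Y-3.14 E0.3741
G1 X3.14 Y-1.81 E0.4679
G1 X3.62 Y0.00 E0.5614
G1 X3.14 Y1.81 E0.6548
G1 X1.81 Y3.14 E0.7486
G1 X0.00 Y3.62 E0.8421
G1 X-1.81 Y3.14 E0.9355
G1 X-3.14 Y1.81 E1.0293
G1 X-3.62 Y0.00 E1.1227

At z = 14.1 mm: the cone: at t=0.829 of its height the radius interpolates to r₁+(r₂−r₁)t = 3.621, giving a regular 12-gon of that circumradius. The outline is a single polygon with 12 vertices. Extrusion per mm of travel: 0.4 × 0.3 / (π × 0.875²) = 0.049890. Accumulating E over each segment gives final E = 1.1227.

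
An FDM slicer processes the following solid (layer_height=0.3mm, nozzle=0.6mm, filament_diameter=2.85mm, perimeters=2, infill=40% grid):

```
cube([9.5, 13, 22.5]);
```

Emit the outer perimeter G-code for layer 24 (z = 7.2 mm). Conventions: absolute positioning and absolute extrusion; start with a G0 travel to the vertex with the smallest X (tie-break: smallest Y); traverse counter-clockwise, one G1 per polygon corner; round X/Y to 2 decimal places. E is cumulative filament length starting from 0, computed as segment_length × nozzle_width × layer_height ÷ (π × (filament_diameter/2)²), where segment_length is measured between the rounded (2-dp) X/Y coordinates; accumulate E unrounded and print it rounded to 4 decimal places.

G0 X0.00 Y0.00 Z7.20
G1 X9.50 Y0.00 E0.2681
G1 X9.50 Y13.00 E0.6349
G1 X0.00 Y13.00 E0.9029
G1 X0.00 Y0.00 E1.2697

At z = 7.2 mm: the cube is present — its section is the full 9.5×13 rectangle. The outline is a single polygon with 4 vertices. Extrusion per mm of travel: 0.6 × 0.3 / (π × 1.425²) = 0.028216. Accumulating E over each segment gives final E = 1.2697.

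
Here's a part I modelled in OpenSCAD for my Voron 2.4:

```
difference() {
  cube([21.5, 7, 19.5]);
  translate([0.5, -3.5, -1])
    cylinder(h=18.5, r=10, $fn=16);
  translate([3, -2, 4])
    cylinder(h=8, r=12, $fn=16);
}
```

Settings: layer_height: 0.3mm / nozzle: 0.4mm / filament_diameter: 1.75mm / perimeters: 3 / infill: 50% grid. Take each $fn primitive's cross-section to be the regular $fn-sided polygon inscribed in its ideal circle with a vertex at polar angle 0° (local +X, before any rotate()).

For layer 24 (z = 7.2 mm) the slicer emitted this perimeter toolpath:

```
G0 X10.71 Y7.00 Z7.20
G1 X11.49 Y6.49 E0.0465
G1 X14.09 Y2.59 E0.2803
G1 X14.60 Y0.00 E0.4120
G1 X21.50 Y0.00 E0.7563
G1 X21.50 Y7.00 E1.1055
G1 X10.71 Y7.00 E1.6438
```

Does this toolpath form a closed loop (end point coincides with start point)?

Start point (G0): (10.71, 7.00). End point (last G1): the path returns to the start — closed.

yes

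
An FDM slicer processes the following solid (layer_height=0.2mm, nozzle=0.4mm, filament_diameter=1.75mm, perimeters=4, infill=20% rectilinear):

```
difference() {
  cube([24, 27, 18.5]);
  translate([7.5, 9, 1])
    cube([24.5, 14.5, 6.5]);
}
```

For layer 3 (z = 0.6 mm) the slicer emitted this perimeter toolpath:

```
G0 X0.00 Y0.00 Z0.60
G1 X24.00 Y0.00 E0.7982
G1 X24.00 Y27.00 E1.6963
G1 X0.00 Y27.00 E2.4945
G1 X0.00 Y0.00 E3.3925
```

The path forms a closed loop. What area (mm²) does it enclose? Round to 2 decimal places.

648.00 mm²

Apply the shoelace formula to the sequence of (X, Y) vertices; enclosed area = 648.00 mm².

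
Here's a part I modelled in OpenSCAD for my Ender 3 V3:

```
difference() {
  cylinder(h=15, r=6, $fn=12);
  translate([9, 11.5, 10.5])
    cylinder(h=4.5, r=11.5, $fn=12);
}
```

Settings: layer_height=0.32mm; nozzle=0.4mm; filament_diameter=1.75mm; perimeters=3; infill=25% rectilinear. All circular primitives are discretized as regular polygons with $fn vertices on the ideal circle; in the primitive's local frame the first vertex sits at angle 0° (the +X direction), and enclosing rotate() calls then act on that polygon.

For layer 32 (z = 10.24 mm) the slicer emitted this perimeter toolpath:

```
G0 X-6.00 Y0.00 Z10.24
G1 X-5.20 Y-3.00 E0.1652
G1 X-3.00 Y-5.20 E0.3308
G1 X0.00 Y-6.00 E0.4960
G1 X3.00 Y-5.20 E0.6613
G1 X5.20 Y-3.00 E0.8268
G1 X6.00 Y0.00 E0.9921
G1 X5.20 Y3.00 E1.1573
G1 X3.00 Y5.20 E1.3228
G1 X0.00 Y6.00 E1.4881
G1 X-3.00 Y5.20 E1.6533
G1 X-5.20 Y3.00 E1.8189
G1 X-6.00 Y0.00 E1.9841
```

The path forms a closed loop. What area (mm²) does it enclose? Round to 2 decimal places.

Apply the shoelace formula to the sequence of (X, Y) vertices; enclosed area = 108.08 mm².

108.08 mm²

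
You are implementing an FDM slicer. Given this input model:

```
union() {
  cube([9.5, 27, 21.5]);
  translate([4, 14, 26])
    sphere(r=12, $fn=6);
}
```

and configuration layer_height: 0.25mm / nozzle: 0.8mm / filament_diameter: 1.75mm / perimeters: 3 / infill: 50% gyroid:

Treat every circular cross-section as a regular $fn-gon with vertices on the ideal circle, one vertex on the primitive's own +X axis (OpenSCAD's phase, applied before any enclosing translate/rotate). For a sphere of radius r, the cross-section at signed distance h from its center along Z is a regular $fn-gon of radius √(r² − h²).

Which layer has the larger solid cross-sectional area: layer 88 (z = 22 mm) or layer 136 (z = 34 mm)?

layer 88 (z = 22 mm)

Layer 88 (z = 22): the cube is absent (z outside [0, 21.5]); the r=12 sphere at (4, 14) contributes a regular 6-gon of circumradius √(12²−4²) = 11.314 (area = (6/2)·11.314²·sin(360°/6) = 332.55 mm²); Taking the union: only the r=12 sphere at (4, 14) is present, so the union is just that shape — area = 332.55 mm². So its area = 332.55 mm². Layer 136 (z = 34): the cube is not intersected at this z (z outside [0, 21.5]); the sphere at (4, 14): section is a regular 6-gon, circumradius = √(r²−h²) = √(12²−8²) = 8.944 (area = (6/2)·8.944²·sin(360°/6) = 207.85 mm²); Combining (union): only the r=12 sphere at (4, 14) is present, so the union is just that shape — area = 207.85 mm². So its area = 207.85 mm². Layer 88 is larger (332.55 vs 207.85 mm²).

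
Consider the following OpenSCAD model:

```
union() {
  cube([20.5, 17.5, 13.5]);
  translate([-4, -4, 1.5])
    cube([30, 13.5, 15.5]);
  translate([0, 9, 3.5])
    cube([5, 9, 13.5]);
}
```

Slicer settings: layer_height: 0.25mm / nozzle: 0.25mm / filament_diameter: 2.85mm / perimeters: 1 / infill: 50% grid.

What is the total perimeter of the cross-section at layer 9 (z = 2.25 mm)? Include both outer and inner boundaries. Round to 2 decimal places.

103.00 mm

At z = 2.25 mm: the cube is present — its section is the full 20.5×17.5 rectangle (perimeter 76.00 mm); the 30×13.5 cube at (-4, -4) contributes its full rectangle (perimeter 87.00 mm); the cube at (0, 9) does not reach this height (z outside [3.5, 17]); Combining (union): the regions partially overlap (shared area 194.75 mm²), so the edge portions inside another operand are dropped and the merged outline is re-measured after clipping — boundary = 103.00 mm. Overall, the cross-section is a single solid region. Total boundary length (outer) = 103.00 mm.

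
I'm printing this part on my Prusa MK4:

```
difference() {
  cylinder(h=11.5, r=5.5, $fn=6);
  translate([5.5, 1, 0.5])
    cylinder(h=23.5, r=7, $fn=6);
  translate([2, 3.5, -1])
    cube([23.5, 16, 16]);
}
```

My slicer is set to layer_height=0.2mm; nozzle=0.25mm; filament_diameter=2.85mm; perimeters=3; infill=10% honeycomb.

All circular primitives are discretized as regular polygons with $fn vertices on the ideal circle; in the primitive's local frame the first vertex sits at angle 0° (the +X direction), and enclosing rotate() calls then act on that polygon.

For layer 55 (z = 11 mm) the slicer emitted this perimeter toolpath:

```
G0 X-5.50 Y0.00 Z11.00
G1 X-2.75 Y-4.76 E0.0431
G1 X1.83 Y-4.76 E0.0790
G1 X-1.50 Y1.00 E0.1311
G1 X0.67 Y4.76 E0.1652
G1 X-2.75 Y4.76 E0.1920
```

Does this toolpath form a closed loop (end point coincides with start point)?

no

Start point (G0): (-5.50, 0.00). End point (last G1): the path does not return to the start — open.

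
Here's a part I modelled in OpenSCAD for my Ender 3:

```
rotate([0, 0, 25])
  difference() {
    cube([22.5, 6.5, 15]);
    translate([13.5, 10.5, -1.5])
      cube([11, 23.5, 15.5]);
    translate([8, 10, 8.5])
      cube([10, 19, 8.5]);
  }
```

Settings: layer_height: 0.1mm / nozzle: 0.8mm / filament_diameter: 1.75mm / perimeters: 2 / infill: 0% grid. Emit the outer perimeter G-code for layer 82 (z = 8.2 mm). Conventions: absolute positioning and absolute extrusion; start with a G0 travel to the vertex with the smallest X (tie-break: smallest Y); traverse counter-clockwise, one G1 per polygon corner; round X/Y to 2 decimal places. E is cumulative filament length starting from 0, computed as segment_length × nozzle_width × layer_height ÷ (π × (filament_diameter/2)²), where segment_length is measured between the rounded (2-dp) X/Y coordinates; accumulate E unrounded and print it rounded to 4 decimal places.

At z = 8.2 mm: the cube is present — its section is the full 22.5×6.5 rectangle; the cube at (13.5, 10.5) (footprint 11×23.5) is included at this height; the cube at (8, 10) is not intersected at this z (z outside [8.5, 17]); Subtracting the remaining from the first: starting from the 22.5×6.5 cube, the 11×23.5 cube at (13.5, 10.5) misses the remaining region (no effect) — 1 connected region; (whole slice rotated 25° about Z — lengths, areas and connectivity unchanged). The outline is a single polygon with 4 vertices. Extrusion per mm of travel: 0.8 × 0.1 / (π × 0.875²) = 0.033260. Accumulating E over each segment gives final E = 1.9290.

G0 X-2.75 Y5.89 Z8.20
G1 X0.00 Y0.00 E0.2162
G1 X20.39 Y9.51 E0.9645
G1 X17.64 Y15.40 E1.1807
G1 X-2.75 Y5.89 E1.9290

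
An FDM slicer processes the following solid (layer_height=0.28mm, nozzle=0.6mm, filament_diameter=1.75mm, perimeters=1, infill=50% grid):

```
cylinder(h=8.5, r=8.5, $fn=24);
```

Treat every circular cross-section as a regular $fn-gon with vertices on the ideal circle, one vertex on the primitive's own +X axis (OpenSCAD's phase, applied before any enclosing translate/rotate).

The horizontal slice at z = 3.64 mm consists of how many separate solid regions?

At z = 3.64 mm: the r=8.5 cylinder contributes a regular 24-gon of circumradius 8.5. The result has 1 disconnected region.

1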